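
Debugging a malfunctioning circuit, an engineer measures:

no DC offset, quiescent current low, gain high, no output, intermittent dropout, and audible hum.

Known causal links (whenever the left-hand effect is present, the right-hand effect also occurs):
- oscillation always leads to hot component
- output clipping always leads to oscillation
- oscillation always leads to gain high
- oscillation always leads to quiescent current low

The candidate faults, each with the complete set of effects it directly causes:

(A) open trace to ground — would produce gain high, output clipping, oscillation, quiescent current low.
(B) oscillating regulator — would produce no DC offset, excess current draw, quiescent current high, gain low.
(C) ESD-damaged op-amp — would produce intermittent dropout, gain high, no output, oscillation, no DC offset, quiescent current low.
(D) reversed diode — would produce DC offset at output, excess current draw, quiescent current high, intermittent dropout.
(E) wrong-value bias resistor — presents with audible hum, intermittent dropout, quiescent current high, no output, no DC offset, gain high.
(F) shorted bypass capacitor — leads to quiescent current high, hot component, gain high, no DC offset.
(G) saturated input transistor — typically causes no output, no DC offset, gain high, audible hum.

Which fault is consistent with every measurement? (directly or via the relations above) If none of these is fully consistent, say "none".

none

Per-candidate check:
(A) open trace to ground — does not account for no DC offset, no output, intermittent dropout, audible hum
(B) oscillating regulator — no DC offset yes; quiescent current low NO; gain high NO; no output NO; intermittent dropout NO; audible hum NO
(C) ESD-damaged op-amp — no DC offset yes; quiescent current low yes; gain high yes; no output yes; intermittent dropout yes; audible hum NO
(D) reversed diode — no DC offset NO; quiescent current low NO; gain high NO; no output NO; intermittent dropout yes; audible hum NO
(E) wrong-value bias resistor — no DC offset yes; quiescent current low NO; gain high yes; no output yes; intermittent dropout yes; audible hum yes
(F) shorted bypass capacitor — no DC offset yes; quiescent current low NO; gain high yes; no output NO; intermittent dropout NO; audible hum NO
(G) saturated input transistor — does not account for quiescent current low, intermittent dropout
None of the listed candidates fits everything.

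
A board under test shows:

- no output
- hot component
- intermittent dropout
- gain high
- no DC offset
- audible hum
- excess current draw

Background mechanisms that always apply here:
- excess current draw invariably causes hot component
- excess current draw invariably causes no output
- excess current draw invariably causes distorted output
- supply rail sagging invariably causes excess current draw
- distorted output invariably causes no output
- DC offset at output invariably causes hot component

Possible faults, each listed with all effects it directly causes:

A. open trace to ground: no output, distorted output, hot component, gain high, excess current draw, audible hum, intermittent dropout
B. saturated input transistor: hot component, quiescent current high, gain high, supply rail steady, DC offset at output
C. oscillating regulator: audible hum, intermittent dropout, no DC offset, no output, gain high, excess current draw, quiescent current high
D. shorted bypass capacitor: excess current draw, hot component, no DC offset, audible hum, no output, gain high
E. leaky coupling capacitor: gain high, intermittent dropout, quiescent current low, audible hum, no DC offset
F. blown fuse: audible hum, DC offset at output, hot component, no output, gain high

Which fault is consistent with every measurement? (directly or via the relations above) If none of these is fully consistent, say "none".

C

Checking each candidate against the observations:
(A) open trace to ground — does not account for no DC offset
(B) saturated input transistor — fails on no output, intermittent dropout, no DC offset, audible hum, excess current draw (predicts DC offset at output, not no DC offset)
(C) oscillating regulator — accounts for every observation (hot component via excess current draw → hot component)
(D) shorted bypass capacitor — no output match; hot component match; intermittent dropout miss; gain high match; no DC offset match; audible hum match; excess current draw match
(E) leaky coupling capacitor — does not account for no output, hot component, excess current draw
(F) blown fuse — fails on intermittent dropout, no DC offset, excess current draw (predicts DC offset at output, not no DC offset)
Only (C) is consistent with every observation.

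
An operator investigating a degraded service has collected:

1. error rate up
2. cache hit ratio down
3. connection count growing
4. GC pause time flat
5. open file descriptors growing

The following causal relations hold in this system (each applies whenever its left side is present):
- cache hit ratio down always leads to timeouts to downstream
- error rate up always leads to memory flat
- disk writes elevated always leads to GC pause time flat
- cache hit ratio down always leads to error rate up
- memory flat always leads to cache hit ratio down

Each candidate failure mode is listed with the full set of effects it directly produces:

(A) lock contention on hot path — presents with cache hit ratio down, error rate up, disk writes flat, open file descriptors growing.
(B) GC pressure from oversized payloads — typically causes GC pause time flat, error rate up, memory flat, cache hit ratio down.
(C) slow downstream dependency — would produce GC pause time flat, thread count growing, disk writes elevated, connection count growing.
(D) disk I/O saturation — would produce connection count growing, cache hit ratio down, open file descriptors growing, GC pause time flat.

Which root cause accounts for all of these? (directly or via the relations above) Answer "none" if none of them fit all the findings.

Per-candidate check:
(A) lock contention on hot path — does not account for connection count growing, GC pause time flat
(B) GC pressure from oversized payloads — error rate up yes; cache hit ratio down yes; connection count growing NO; GC pause time flat yes; open file descriptors growing NO
(C) slow downstream dependency — does not account for error rate up, cache hit ratio down, open file descriptors growing
(D) disk I/O saturation — error rate up yes (by cache hit ratio down → error rate up); cache hit ratio down yes; connection count growing yes; GC pause time flat yes; open file descriptors growing yes
Only (D) is consistent with every observation.

D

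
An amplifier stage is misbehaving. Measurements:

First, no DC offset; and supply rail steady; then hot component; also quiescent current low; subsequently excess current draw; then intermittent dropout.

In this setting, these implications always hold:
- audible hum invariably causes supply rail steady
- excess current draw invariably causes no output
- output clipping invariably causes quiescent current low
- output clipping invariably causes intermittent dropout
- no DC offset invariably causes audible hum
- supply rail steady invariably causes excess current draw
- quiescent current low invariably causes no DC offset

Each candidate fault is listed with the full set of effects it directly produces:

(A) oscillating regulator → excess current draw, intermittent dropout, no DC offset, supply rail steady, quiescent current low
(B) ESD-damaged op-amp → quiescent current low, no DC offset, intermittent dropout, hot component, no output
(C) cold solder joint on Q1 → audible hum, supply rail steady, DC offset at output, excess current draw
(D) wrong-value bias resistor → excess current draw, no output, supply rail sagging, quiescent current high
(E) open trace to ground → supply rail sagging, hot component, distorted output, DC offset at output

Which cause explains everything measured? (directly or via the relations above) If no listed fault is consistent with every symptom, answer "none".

For each candidate, compare predicted effects to what was observed:
(A) oscillating regulator — no DC offset +; supply rail steady +; hot component -; quiescent current low +; excess current draw +; intermittent dropout +
(B) ESD-damaged op-amp — no DC offset +; supply rail steady + (by no DC offset → audible hum → supply rail steady); hot component +; quiescent current low +; excess current draw + (by no DC offset → audible hum → supply rail steady → excess current draw); intermittent dropout +
(C) cold solder joint on Q1 — no DC offset -; supply rail steady +; hot component -; quiescent current low -; excess current draw +; intermittent dropout -
(D) wrong-value bias resistor — no DC offset -; supply rail steady -; hot component -; quiescent current low -; excess current draw +; intermittent dropout -
(E) open trace to ground — fails on no DC offset, supply rail steady, quiescent current low, excess current draw, intermittent dropout (predicts DC offset at output, not no DC offset; predicts supply rail sagging, not supply rail steady)
(B) is the only candidate with no mismatches.

B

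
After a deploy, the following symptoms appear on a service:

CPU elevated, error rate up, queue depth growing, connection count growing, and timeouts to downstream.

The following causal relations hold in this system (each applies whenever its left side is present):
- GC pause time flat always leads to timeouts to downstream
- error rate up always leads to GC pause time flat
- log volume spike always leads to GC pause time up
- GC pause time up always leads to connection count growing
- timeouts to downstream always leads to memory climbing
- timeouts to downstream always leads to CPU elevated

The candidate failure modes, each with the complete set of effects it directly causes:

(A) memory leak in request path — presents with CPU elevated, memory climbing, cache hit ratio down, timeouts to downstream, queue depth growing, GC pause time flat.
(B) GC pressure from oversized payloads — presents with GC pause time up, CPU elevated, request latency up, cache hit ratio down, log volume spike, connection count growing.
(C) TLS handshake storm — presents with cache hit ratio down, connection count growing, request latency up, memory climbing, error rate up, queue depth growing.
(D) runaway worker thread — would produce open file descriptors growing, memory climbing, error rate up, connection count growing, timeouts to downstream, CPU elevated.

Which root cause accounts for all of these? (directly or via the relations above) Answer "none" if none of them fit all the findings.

Per-candidate check:
(A) memory leak in request path — CPU elevated yes; error rate up NO; queue depth growing yes; connection count growing NO; timeouts to downstream yes
(B) GC pressure from oversized payloads — CPU elevated yes; error rate up NO; queue depth growing NO; connection count growing yes; timeouts to downstream NO
(C) TLS handshake storm — CPU elevated yes (by error rate up → GC pause time flat → timeouts to downstream → CPU elevated); error rate up yes; queue depth growing yes; connection count growing yes; timeouts to downstream yes (by error rate up → GC pause time flat → timeouts to downstream)
(D) runaway worker thread — CPU elevated yes; error rate up yes; queue depth growing NO; connection count growing yes; timeouts to downstream yes
(C) is the only candidate with no mismatches.

C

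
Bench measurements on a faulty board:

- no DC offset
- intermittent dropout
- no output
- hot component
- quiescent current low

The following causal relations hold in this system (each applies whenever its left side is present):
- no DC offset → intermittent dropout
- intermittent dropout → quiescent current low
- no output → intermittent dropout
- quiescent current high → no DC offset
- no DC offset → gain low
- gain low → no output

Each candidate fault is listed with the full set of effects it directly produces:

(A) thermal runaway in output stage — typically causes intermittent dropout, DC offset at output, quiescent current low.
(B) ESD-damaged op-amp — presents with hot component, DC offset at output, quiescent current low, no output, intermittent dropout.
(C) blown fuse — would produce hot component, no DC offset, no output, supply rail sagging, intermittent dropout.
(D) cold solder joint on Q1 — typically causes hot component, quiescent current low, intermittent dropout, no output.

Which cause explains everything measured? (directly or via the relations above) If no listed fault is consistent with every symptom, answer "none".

C

Testing each hypothesis:
(A) thermal runaway in output stage — fails on no DC offset, no output, hot component (predicts DC offset at output, not no DC offset)
(B) ESD-damaged op-amp — no DC offset -; intermittent dropout +; no output +; hot component +; quiescent current low +
(C) blown fuse — no DC offset +; intermittent dropout +; no output +; hot component +; quiescent current low + (by intermittent dropout → quiescent current low)
(D) cold solder joint on Q1 — no DC offset -; intermittent dropout +; no output +; hot component +; quiescent current low +
Only (C) is consistent with every observation.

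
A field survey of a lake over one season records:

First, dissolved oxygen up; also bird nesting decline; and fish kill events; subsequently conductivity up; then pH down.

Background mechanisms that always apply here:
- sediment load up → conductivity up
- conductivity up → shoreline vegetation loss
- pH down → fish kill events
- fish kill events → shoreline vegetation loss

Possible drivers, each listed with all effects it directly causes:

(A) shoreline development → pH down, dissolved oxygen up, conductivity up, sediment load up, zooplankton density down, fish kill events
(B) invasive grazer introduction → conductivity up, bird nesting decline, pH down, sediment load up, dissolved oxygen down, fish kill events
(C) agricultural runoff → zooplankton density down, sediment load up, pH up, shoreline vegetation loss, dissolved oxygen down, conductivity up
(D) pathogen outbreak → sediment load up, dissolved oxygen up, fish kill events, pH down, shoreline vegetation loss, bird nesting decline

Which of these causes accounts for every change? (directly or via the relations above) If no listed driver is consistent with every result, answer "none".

D

For each candidate, compare predicted effects to what was observed:
(A) shoreline development — does not account for bird nesting decline
(B) invasive grazer introduction — fails on dissolved oxygen up (predicts dissolved oxygen down, not dissolved oxygen up)
(C) agricultural runoff — fails on dissolved oxygen up, bird nesting decline, fish kill events, pH down (predicts dissolved oxygen down, not dissolved oxygen up; predicts pH up, not pH down)
(D) pathogen outbreak — dissolved oxygen up match; bird nesting decline match; fish kill events match; conductivity up match (by sediment load up → conductivity up); pH down match
(D) is the only candidate with no mismatches.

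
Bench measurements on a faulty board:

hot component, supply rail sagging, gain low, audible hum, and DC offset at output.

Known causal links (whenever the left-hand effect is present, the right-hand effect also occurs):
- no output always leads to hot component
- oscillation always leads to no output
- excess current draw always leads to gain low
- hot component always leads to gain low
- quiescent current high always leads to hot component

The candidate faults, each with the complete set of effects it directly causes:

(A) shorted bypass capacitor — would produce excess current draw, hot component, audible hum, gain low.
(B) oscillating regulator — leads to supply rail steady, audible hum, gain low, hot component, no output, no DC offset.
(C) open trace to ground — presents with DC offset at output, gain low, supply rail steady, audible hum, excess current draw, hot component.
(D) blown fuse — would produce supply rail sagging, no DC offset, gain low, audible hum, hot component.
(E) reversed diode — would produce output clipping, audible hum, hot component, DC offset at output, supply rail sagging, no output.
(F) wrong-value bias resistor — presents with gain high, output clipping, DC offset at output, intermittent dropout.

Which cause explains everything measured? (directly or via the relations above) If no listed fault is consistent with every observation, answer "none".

E

For each candidate, compare predicted effects to what was observed:
(A) shorted bypass capacitor — hot component +; supply rail sagging -; gain low +; audible hum +; DC offset at output -
(B) oscillating regulator — fails on supply rail sagging, DC offset at output (predicts supply rail steady, not supply rail sagging; predicts no DC offset, not DC offset at output)
(C) open trace to ground — hot component +; supply rail sagging -; gain low +; audible hum +; DC offset at output +
(D) blown fuse — fails on DC offset at output (predicts no DC offset, not DC offset at output)
(E) reversed diode — accounts for every observation (gain low by hot component → gain low)
(F) wrong-value bias resistor — hot component -; supply rail sagging -; gain low -; audible hum -; DC offset at output +
Only (E) is consistent with every observation.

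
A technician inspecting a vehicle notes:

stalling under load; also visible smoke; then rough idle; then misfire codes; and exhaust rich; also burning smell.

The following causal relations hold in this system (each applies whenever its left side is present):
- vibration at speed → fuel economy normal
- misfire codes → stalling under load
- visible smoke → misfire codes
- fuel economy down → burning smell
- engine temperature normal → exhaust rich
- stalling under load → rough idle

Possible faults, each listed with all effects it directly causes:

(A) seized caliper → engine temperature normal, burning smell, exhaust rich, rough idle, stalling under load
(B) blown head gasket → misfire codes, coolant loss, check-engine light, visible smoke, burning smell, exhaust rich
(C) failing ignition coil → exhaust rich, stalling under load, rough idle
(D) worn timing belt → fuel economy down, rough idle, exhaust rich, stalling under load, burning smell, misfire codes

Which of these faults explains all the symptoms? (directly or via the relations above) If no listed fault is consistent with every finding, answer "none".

For each candidate, compare predicted effects to what was observed:
(A) seized caliper — stalling under load ✓; visible smoke ✗; rough idle ✓; misfire codes ✗; exhaust rich ✓; burning smell ✓
(B) blown head gasket — stalling under load ✓ (via misfire codes → stalling under load); visible smoke ✓; rough idle ✓ (via misfire codes → stalling under load → rough idle); misfire codes ✓; exhaust rich ✓; burning smell ✓
(C) failing ignition coil — stalling under load ✓; visible smoke ✗; rough idle ✓; misfire codes ✗; exhaust rich ✓; burning smell ✗
(D) worn timing belt — does not account for visible smoke
(B) alone accounts for all the evidence.

B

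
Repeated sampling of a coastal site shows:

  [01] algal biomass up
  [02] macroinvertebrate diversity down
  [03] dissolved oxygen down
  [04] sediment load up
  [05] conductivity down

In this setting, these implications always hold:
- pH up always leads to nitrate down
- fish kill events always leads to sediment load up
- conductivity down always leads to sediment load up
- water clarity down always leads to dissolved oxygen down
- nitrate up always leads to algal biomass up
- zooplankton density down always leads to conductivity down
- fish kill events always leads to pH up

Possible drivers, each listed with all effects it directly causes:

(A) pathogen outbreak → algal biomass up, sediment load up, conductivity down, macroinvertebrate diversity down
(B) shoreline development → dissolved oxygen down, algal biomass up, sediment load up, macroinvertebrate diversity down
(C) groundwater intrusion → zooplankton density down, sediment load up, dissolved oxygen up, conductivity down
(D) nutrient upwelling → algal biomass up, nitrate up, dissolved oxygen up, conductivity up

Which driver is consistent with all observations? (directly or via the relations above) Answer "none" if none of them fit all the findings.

Per-candidate check:
(A) pathogen outbreak — does not account for dissolved oxygen down
(B) shoreline development — does not account for conductivity down
(C) groundwater intrusion — fails on algal biomass up, macroinvertebrate diversity down, dissolved oxygen down (predicts dissolved oxygen up, not dissolved oxygen down)
(D) nutrient upwelling — algal biomass up match; macroinvertebrate diversity down miss; dissolved oxygen down miss; sediment load up miss; conductivity down miss
Every candidate fails on at least one observation.

none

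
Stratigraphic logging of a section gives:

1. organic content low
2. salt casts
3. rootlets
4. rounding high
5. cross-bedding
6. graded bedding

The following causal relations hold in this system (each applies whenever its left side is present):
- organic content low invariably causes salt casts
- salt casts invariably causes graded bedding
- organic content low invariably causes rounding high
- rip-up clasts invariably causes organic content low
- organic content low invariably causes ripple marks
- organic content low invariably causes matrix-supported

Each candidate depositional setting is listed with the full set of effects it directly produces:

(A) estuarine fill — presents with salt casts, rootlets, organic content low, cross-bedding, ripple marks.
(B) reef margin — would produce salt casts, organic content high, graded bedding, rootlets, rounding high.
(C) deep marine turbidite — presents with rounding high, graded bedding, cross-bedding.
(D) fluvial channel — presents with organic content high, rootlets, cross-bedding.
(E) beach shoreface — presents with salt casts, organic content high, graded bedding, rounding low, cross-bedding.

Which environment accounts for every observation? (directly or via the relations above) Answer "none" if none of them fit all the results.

Testing each hypothesis:
(A) estuarine fill — accounts for every observation (rounding high by organic content low → rounding high)
(B) reef margin — fails on organic content low, cross-bedding (predicts organic content high, not organic content low)
(C) deep marine turbidite — does not account for organic content low, salt casts, rootlets
(D) fluvial channel — fails on organic content low, salt casts, rounding high, graded bedding (predicts organic content high, not organic content low)
(E) beach shoreface — organic content low ✗; salt casts ✓; rootlets ✗; rounding high ✗; cross-bedding ✓; graded bedding ✓
Only (A) is consistent with every observation.

A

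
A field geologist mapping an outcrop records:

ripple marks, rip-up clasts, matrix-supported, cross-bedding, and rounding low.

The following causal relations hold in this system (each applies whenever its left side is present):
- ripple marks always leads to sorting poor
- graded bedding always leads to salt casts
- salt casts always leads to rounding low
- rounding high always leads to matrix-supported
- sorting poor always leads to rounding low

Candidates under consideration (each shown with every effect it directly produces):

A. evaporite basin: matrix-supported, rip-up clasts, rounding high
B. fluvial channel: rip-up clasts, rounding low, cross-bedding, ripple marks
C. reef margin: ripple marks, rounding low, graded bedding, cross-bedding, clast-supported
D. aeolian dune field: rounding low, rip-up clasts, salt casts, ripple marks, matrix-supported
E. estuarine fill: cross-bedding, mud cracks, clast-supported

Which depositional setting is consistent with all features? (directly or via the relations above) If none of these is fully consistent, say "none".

Checking each candidate against the observations:
(A) evaporite basin — ripple marks miss; rip-up clasts match; matrix-supported match; cross-bedding miss; rounding low miss
(B) fluvial channel — does not account for matrix-supported
(C) reef margin — ripple marks match; rip-up clasts miss; matrix-supported miss; cross-bedding match; rounding low match
(D) aeolian dune field — does not account for cross-bedding
(E) estuarine fill — ripple marks miss; rip-up clasts miss; matrix-supported miss; cross-bedding match; rounding low miss
Every candidate fails on at least one observation.

none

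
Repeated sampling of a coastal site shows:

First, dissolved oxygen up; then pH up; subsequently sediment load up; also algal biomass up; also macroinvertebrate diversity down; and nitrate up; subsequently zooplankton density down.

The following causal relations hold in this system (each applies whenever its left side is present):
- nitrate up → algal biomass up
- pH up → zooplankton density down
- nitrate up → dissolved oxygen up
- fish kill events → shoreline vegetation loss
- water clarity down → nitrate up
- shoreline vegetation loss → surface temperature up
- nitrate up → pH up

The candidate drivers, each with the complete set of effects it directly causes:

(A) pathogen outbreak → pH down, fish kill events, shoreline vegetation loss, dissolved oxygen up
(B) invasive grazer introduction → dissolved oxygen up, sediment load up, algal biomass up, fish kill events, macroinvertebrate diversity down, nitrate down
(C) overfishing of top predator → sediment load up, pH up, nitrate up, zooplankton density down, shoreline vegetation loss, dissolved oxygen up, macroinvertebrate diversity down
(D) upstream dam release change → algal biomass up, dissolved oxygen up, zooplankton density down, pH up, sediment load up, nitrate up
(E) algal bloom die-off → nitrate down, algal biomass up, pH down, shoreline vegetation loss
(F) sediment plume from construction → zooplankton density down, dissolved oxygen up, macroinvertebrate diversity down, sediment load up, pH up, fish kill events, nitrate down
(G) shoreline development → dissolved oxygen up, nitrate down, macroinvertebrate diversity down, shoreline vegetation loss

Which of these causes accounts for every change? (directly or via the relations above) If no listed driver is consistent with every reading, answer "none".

C

Testing each hypothesis:
(A) pathogen outbreak — fails on pH up, sediment load up, algal biomass up, macroinvertebrate diversity down, nitrate up, zooplankton density down (predicts pH down, not pH up)
(B) invasive grazer introduction — dissolved oxygen up ✓; pH up ✗; sediment load up ✓; algal biomass up ✓; macroinvertebrate diversity down ✓; nitrate up ✗; zooplankton density down ✗
(C) overfishing of top predator — accounts for every observation (algal biomass up via nitrate up → algal biomass up)
(D) upstream dam release change — dissolved oxygen up ✓; pH up ✓; sediment load up ✓; algal biomass up ✓; macroinvertebrate diversity down ✗; nitrate up ✓; zooplankton density down ✓
(E) algal bloom die-off — fails on dissolved oxygen up, pH up, sediment load up, macroinvertebrate diversity down, nitrate up, zooplankton density down (predicts pH down, not pH up; predicts nitrate down, not nitrate up)
(F) sediment plume from construction — dissolved oxygen up ✓; pH up ✓; sediment load up ✓; algal biomass up ✗; macroinvertebrate diversity down ✓; nitrate up ✗; zooplankton density down ✓
(G) shoreline development — fails on pH up, sediment load up, algal biomass up, nitrate up, zooplankton density down (predicts nitrate down, not nitrate up)
(C) alone accounts for all the evidence.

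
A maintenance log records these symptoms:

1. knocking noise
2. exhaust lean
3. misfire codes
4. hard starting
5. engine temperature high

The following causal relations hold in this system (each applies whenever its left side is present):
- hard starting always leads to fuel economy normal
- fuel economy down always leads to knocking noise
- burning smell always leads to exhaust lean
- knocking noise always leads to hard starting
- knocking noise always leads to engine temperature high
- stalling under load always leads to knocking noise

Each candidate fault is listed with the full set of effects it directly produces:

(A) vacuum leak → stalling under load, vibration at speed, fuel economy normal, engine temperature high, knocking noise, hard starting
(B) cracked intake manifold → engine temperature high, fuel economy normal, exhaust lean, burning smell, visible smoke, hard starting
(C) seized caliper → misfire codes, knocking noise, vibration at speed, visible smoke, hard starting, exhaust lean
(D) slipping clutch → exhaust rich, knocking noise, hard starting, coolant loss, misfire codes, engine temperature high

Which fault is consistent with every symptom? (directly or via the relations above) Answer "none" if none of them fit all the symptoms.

For each candidate, compare predicted effects to what was observed:
(A) vacuum leak — does not account for exhaust lean, misfire codes
(B) cracked intake manifold — does not account for knocking noise, misfire codes
(C) seized caliper — accounts for every observation (engine temperature high by knocking noise → engine temperature high)
(D) slipping clutch — knocking noise yes; exhaust lean NO; misfire codes yes; hard starting yes; engine temperature high yes
(C) is the only candidate with no mismatches.

C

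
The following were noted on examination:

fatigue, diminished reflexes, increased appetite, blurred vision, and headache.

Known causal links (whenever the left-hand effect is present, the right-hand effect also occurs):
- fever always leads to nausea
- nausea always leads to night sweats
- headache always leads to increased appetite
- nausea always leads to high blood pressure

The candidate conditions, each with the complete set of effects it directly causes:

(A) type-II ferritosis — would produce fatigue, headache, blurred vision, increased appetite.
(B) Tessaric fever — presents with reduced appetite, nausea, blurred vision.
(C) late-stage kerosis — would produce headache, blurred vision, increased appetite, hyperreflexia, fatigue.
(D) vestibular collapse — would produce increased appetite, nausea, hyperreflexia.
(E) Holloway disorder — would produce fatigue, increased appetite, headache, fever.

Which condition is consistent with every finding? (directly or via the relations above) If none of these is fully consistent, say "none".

For each candidate, compare predicted effects to what was observed:
(A) type-II ferritosis — does not account for diminished reflexes
(B) Tessaric fever — fails on fatigue, diminished reflexes, increased appetite, headache (predicts reduced appetite, not increased appetite)
(C) late-stage kerosis — fails on diminished reflexes (predicts hyperreflexia, not diminished reflexes)
(D) vestibular collapse — fatigue -; diminished reflexes -; increased appetite +; blurred vision -; headache -
(E) Holloway disorder — fatigue +; diminished reflexes -; increased appetite +; blurred vision -; headache +
None of the listed candidates fits everything.

none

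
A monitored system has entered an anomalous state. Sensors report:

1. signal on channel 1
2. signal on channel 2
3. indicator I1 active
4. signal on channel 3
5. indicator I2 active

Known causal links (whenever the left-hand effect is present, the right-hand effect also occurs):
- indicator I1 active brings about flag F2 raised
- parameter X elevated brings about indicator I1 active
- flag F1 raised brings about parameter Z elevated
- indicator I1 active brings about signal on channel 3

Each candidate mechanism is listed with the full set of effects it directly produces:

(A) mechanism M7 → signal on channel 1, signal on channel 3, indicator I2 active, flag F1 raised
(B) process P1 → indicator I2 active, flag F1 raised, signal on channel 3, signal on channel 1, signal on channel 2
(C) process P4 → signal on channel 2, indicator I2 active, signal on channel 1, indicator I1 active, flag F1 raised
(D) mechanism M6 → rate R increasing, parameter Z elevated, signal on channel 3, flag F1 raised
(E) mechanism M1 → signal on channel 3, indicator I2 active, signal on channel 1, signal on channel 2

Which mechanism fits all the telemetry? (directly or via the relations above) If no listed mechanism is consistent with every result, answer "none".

Checking each candidate against the observations:
(A) mechanism M7 — signal on channel 1 +; signal on channel 2 -; indicator I1 active -; signal on channel 3 +; indicator I2 active +
(B) process P1 — signal on channel 1 +; signal on channel 2 +; indicator I1 active -; signal on channel 3 +; indicator I2 active +
(C) process P4 — signal on channel 1 +; signal on channel 2 +; indicator I1 active +; signal on channel 3 + (via indicator I1 active → signal on channel 3); indicator I2 active +
(D) mechanism M6 — signal on channel 1 -; signal on channel 2 -; indicator I1 active -; signal on channel 3 +; indicator I2 active -
(E) mechanism M1 — does not account for indicator I1 active
Only (C) is consistent with every observation.

C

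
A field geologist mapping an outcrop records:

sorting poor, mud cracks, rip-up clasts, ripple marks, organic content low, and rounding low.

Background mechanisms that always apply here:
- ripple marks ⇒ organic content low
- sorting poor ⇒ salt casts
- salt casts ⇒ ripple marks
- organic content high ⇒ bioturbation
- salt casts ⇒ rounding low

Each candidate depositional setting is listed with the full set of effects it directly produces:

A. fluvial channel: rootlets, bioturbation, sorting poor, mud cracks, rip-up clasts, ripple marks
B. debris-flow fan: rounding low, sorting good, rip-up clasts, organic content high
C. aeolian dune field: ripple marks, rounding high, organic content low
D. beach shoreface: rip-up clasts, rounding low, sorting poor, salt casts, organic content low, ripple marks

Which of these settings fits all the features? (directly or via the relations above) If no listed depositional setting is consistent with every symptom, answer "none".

A

Checking each candidate against the observations:
(A) fluvial channel — sorting poor +; mud cracks +; rip-up clasts +; ripple marks +; organic content low + (through ripple marks → organic content low); rounding low + (through sorting poor → salt casts → rounding low)
(B) debris-flow fan — sorting poor -; mud cracks -; rip-up clasts +; ripple marks -; organic content low -; rounding low +
(C) aeolian dune field — sorting poor -; mud cracks -; rip-up clasts -; ripple marks +; organic content low +; rounding low -
(D) beach shoreface — sorting poor +; mud cracks -; rip-up clasts +; ripple marks +; organic content low +; rounding low +
(A) alone accounts for all the evidence.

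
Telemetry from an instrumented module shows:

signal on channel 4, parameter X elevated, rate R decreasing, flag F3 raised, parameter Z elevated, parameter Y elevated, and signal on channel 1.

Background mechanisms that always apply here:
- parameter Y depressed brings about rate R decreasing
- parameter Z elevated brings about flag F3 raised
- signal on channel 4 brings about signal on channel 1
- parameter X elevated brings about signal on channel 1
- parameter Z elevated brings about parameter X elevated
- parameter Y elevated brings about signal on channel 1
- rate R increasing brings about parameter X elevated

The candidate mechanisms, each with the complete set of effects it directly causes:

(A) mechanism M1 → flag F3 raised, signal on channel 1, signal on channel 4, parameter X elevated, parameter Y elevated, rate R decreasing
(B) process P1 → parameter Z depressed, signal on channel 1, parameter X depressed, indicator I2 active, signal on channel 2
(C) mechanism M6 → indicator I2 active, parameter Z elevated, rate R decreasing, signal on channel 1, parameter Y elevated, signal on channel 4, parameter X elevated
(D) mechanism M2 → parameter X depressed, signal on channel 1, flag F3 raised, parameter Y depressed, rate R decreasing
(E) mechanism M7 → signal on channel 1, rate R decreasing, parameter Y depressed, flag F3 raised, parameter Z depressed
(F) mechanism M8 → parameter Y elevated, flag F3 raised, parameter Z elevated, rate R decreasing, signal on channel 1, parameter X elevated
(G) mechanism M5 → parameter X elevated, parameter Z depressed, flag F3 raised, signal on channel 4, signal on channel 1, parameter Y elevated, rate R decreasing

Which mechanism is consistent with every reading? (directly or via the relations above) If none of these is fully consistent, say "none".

Checking each candidate against the observations:
(A) mechanism M1 — signal on channel 4 match; parameter X elevated match; rate R decreasing match; flag F3 raised match; parameter Z elevated miss; parameter Y elevated match; signal on channel 1 match
(B) process P1 — signal on channel 4 miss; parameter X elevated miss; rate R decreasing miss; flag F3 raised miss; parameter Z elevated miss; parameter Y elevated miss; signal on channel 1 match
(C) mechanism M6 — accounts for every observation (flag F3 raised by parameter Z elevated → flag F3 raised)
(D) mechanism M2 — signal on channel 4 miss; parameter X elevated miss; rate R decreasing match; flag F3 raised match; parameter Z elevated miss; parameter Y elevated miss; signal on channel 1 match
(E) mechanism M7 — signal on channel 4 miss; parameter X elevated miss; rate R decreasing match; flag F3 raised match; parameter Z elevated miss; parameter Y elevated miss; signal on channel 1 match
(F) mechanism M8 — does not account for signal on channel 4
(G) mechanism M5 — fails on parameter Z elevated (predicts parameter Z depressed, not parameter Z elevated)
Only (C) is consistent with every observation.

C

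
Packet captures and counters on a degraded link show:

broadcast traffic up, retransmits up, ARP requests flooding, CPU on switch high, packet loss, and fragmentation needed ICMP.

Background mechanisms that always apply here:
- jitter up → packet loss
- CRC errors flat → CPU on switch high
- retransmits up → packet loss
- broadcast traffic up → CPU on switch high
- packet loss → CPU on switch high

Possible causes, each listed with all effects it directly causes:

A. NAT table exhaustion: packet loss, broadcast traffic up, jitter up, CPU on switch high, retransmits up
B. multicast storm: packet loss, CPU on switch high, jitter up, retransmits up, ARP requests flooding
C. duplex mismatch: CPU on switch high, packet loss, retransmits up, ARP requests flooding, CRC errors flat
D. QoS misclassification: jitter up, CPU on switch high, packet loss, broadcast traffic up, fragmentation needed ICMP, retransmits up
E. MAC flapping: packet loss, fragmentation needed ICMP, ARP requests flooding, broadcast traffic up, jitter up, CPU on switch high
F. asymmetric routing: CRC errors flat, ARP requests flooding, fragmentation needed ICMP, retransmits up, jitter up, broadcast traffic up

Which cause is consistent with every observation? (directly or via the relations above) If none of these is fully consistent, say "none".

Per-candidate check:
(A) NAT table exhaustion — broadcast traffic up match; retransmits up match; ARP requests flooding miss; CPU on switch high match; packet loss match; fragmentation needed ICMP miss
(B) multicast storm — broadcast traffic up miss; retransmits up match; ARP requests flooding match; CPU on switch high match; packet loss match; fragmentation needed ICMP miss
(C) duplex mismatch — does not account for broadcast traffic up, fragmentation needed ICMP
(D) QoS misclassification — does not account for ARP requests flooding
(E) MAC flapping — broadcast traffic up match; retransmits up miss; ARP requests flooding match; CPU on switch high match; packet loss match; fragmentation needed ICMP match
(F) asymmetric routing — broadcast traffic up match; retransmits up match; ARP requests flooding match; CPU on switch high match (via broadcast traffic up → CPU on switch high); packet loss match (via retransmits up → packet loss); fragmentation needed ICMP match
(F) alone accounts for all the evidence.

F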